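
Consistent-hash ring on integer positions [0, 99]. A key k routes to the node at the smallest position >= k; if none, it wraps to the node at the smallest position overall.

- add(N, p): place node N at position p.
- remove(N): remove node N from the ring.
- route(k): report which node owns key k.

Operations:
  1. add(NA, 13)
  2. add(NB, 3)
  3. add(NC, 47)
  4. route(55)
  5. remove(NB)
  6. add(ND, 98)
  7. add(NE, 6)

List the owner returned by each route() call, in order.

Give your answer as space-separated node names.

Answer: NB

Derivation:
Op 1: add NA@13 -> ring=[13:NA]
Op 2: add NB@3 -> ring=[3:NB,13:NA]
Op 3: add NC@47 -> ring=[3:NB,13:NA,47:NC]
Op 4: route key 55: none >= 55, wrap to smallest pos 3 -> NB
Op 5: remove NB -> ring=[13:NA,47:NC]
Op 6: add ND@98 -> ring=[13:NA,47:NC,98:ND]
Op 7: add NE@6 -> ring=[6:NE,13:NA,47:NC,98:ND]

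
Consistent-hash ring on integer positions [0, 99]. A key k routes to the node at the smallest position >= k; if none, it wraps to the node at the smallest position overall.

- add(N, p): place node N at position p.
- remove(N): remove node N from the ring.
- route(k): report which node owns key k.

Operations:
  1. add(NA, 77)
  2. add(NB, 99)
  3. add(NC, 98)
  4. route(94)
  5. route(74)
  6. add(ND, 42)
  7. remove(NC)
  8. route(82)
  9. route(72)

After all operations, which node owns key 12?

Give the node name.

Op 1: add NA@77 -> ring=[77:NA]
Op 2: add NB@99 -> ring=[77:NA,99:NB]
Op 3: add NC@98 -> ring=[77:NA,98:NC,99:NB]
Op 4: route key 94: smallest pos >= 94 is 98 -> NC
Op 5: route key 74: smallest pos >= 74 is 77 -> NA
Op 6: add ND@42 -> ring=[42:ND,77:NA,98:NC,99:NB]
Op 7: remove NC -> ring=[42:ND,77:NA,99:NB]
Op 8: route key 82: smallest pos >= 82 is 99 -> NB
Op 9: route key 72: smallest pos >= 72 is 77 -> NA
Final route key 12: smallest pos >= 12 is 42 -> ND

Answer: ND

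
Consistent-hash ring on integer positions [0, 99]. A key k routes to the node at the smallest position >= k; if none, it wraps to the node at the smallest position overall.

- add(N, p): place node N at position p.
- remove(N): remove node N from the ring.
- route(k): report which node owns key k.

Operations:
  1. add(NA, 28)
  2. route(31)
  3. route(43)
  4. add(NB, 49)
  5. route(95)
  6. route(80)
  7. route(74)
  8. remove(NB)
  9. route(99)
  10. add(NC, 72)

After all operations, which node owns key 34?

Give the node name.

Answer: NC

Derivation:
Op 1: add NA@28 -> ring=[28:NA]
Op 2: route key 31: none >= 31, wrap to smallest pos 28 -> NA
Op 3: route key 43: none >= 43, wrap to smallest pos 28 -> NA
Op 4: add NB@49 -> ring=[28:NA,49:NB]
Op 5: route key 95: none >= 95, wrap to smallest pos 28 -> NA
Op 6: route key 80: none >= 80, wrap to smallest pos 28 -> NA
Op 7: route key 74: none >= 74, wrap to smallest pos 28 -> NA
Op 8: remove NB -> ring=[28:NA]
Op 9: route key 99: none >= 99, wrap to smallest pos 28 -> NA
Op 10: add NC@72 -> ring=[28:NA,72:NC]
Final route key 34: smallest pos >= 34 is 72 -> NC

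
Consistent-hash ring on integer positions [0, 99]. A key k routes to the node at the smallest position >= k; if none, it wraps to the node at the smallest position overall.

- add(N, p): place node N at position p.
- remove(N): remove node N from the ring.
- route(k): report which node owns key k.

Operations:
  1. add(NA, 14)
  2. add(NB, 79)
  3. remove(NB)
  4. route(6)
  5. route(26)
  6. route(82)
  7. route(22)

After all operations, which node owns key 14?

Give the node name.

Answer: NA

Derivation:
Op 1: add NA@14 -> ring=[14:NA]
Op 2: add NB@79 -> ring=[14:NA,79:NB]
Op 3: remove NB -> ring=[14:NA]
Op 4: route key 6: smallest pos >= 6 is 14 -> NA
Op 5: route key 26: none >= 26, wrap to smallest pos 14 -> NA
Op 6: route key 82: none >= 82, wrap to smallest pos 14 -> NA
Op 7: route key 22: none >= 22, wrap to smallest pos 14 -> NA
Final route key 14: smallest pos >= 14 is 14 -> NA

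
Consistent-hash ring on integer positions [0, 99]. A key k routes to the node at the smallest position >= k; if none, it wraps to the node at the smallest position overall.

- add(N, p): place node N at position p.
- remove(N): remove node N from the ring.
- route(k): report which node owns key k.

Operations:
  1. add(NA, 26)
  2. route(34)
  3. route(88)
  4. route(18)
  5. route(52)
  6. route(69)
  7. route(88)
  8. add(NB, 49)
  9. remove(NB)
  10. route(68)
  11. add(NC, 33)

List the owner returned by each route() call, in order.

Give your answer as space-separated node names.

Op 1: add NA@26 -> ring=[26:NA]
Op 2: route key 34: none >= 34, wrap to smallest pos 26 -> NA
Op 3: route key 88: none >= 88, wrap to smallest pos 26 -> NA
Op 4: route key 18: smallest pos >= 18 is 26 -> NA
Op 5: route key 52: none >= 52, wrap to smallest pos 26 -> NA
Op 6: route key 69: none >= 69, wrap to smallest pos 26 -> NA
Op 7: route key 88: none >= 88, wrap to smallest pos 26 -> NA
Op 8: add NB@49 -> ring=[26:NA,49:NB]
Op 9: remove NB -> ring=[26:NA]
Op 10: route key 68: none >= 68, wrap to smallest pos 26 -> NA
Op 11: add NC@33 -> ring=[26:NA,33:NC]

Answer: NA NA NA NA NA NA NA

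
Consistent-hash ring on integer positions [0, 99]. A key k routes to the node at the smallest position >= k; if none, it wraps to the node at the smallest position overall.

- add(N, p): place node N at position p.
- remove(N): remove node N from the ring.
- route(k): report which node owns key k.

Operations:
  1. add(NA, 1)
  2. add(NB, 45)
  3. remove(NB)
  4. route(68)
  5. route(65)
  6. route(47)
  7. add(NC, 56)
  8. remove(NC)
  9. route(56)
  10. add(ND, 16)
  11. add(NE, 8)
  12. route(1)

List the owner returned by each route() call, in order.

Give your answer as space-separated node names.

Answer: NA NA NA NA NA

Derivation:
Op 1: add NA@1 -> ring=[1:NA]
Op 2: add NB@45 -> ring=[1:NA,45:NB]
Op 3: remove NB -> ring=[1:NA]
Op 4: route key 68: none >= 68, wrap to smallest pos 1 -> NA
Op 5: route key 65: none >= 65, wrap to smallest pos 1 -> NA
Op 6: route key 47: none >= 47, wrap to smallest pos 1 -> NA
Op 7: add NC@56 -> ring=[1:NA,56:NC]
Op 8: remove NC -> ring=[1:NA]
Op 9: route key 56: none >= 56, wrap to smallest pos 1 -> NA
Op 10: add ND@16 -> ring=[1:NA,16:ND]
Op 11: add NE@8 -> ring=[1:NA,8:NE,16:ND]
Op 12: route key 1: smallest pos >= 1 is 1 -> NA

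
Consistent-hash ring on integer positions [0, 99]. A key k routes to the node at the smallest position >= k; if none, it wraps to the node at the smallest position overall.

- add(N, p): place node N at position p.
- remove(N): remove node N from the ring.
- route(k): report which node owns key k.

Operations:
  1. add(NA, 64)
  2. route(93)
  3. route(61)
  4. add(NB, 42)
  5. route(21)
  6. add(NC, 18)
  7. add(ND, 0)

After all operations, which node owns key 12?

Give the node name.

Answer: NC

Derivation:
Op 1: add NA@64 -> ring=[64:NA]
Op 2: route key 93: none >= 93, wrap to smallest pos 64 -> NA
Op 3: route key 61: smallest pos >= 61 is 64 -> NA
Op 4: add NB@42 -> ring=[42:NB,64:NA]
Op 5: route key 21: smallest pos >= 21 is 42 -> NB
Op 6: add NC@18 -> ring=[18:NC,42:NB,64:NA]
Op 7: add ND@0 -> ring=[0:ND,18:NC,42:NB,64:NA]
Final route key 12: smallest pos >= 12 is 18 -> NC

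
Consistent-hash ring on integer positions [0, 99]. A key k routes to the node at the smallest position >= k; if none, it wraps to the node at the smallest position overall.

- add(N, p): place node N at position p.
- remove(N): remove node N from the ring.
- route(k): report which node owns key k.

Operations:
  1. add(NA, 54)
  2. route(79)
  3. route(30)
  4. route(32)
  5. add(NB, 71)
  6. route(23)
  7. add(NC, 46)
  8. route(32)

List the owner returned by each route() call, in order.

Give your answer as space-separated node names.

Op 1: add NA@54 -> ring=[54:NA]
Op 2: route key 79: none >= 79, wrap to smallest pos 54 -> NA
Op 3: route key 30: smallest pos >= 30 is 54 -> NA
Op 4: route key 32: smallest pos >= 32 is 54 -> NA
Op 5: add NB@71 -> ring=[54:NA,71:NB]
Op 6: route key 23: smallest pos >= 23 is 54 -> NA
Op 7: add NC@46 -> ring=[46:NC,54:NA,71:NB]
Op 8: route key 32: smallest pos >= 32 is 46 -> NC

Answer: NA NA NA NA NC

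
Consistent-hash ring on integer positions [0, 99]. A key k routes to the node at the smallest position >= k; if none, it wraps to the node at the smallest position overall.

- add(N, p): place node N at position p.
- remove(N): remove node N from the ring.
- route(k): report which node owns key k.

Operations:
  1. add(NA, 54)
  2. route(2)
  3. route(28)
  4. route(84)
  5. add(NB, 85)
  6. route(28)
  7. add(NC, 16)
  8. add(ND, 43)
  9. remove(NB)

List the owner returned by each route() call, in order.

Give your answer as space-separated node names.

Op 1: add NA@54 -> ring=[54:NA]
Op 2: route key 2: smallest pos >= 2 is 54 -> NA
Op 3: route key 28: smallest pos >= 28 is 54 -> NA
Op 4: route key 84: none >= 84, wrap to smallest pos 54 -> NA
Op 5: add NB@85 -> ring=[54:NA,85:NB]
Op 6: route key 28: smallest pos >= 28 is 54 -> NA
Op 7: add NC@16 -> ring=[16:NC,54:NA,85:NB]
Op 8: add ND@43 -> ring=[16:NC,43:ND,54:NA,85:NB]
Op 9: remove NB -> ring=[16:NC,43:ND,54:NA]

Answer: NA NA NA NA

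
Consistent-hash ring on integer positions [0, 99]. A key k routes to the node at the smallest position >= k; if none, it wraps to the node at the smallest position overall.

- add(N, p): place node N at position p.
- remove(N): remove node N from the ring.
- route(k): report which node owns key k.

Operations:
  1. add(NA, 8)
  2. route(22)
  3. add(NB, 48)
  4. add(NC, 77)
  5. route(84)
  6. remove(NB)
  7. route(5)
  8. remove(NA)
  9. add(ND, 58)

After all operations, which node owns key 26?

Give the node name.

Op 1: add NA@8 -> ring=[8:NA]
Op 2: route key 22: none >= 22, wrap to smallest pos 8 -> NA
Op 3: add NB@48 -> ring=[8:NA,48:NB]
Op 4: add NC@77 -> ring=[8:NA,48:NB,77:NC]
Op 5: route key 84: none >= 84, wrap to smallest pos 8 -> NA
Op 6: remove NB -> ring=[8:NA,77:NC]
Op 7: route key 5: smallest pos >= 5 is 8 -> NA
Op 8: remove NA -> ring=[77:NC]
Op 9: add ND@58 -> ring=[58:ND,77:NC]
Final route key 26: smallest pos >= 26 is 58 -> ND

Answer: ND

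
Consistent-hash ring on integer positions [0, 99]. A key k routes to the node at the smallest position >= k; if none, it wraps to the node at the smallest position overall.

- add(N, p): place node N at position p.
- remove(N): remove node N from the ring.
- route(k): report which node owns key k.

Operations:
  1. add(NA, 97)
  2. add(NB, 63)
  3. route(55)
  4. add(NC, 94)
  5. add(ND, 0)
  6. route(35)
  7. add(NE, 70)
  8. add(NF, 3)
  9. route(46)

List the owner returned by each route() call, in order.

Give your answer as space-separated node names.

Answer: NB NB NB

Derivation:
Op 1: add NA@97 -> ring=[97:NA]
Op 2: add NB@63 -> ring=[63:NB,97:NA]
Op 3: route key 55: smallest pos >= 55 is 63 -> NB
Op 4: add NC@94 -> ring=[63:NB,94:NC,97:NA]
Op 5: add ND@0 -> ring=[0:ND,63:NB,94:NC,97:NA]
Op 6: route key 35: smallest pos >= 35 is 63 -> NB
Op 7: add NE@70 -> ring=[0:ND,63:NB,70:NE,94:NC,97:NA]
Op 8: add NF@3 -> ring=[0:ND,3:NF,63:NB,70:NE,94:NC,97:NA]
Op 9: route key 46: smallest pos >= 46 is 63 -> NB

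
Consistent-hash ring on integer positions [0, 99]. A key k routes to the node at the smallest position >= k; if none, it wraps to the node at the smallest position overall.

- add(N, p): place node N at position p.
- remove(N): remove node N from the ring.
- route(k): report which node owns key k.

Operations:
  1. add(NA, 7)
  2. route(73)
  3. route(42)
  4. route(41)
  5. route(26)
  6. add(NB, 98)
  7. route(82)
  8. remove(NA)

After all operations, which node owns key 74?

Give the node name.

Op 1: add NA@7 -> ring=[7:NA]
Op 2: route key 73: none >= 73, wrap to smallest pos 7 -> NA
Op 3: route key 42: none >= 42, wrap to smallest pos 7 -> NA
Op 4: route key 41: none >= 41, wrap to smallest pos 7 -> NA
Op 5: route key 26: none >= 26, wrap to smallest pos 7 -> NA
Op 6: add NB@98 -> ring=[7:NA,98:NB]
Op 7: route key 82: smallest pos >= 82 is 98 -> NB
Op 8: remove NA -> ring=[98:NB]
Final route key 74: smallest pos >= 74 is 98 -> NB

Answer: NB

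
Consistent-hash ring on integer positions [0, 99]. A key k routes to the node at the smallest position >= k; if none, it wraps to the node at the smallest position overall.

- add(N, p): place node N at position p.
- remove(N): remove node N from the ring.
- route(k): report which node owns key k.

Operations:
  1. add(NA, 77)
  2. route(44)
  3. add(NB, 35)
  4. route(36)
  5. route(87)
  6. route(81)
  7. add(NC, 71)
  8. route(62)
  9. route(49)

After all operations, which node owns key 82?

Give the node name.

Op 1: add NA@77 -> ring=[77:NA]
Op 2: route key 44: smallest pos >= 44 is 77 -> NA
Op 3: add NB@35 -> ring=[35:NB,77:NA]
Op 4: route key 36: smallest pos >= 36 is 77 -> NA
Op 5: route key 87: none >= 87, wrap to smallest pos 35 -> NB
Op 6: route key 81: none >= 81, wrap to smallest pos 35 -> NB
Op 7: add NC@71 -> ring=[35:NB,71:NC,77:NA]
Op 8: route key 62: smallest pos >= 62 is 71 -> NC
Op 9: route key 49: smallest pos >= 49 is 71 -> NC
Final route key 82: none >= 82, wrap to smallest pos 35 -> NB

Answer: NB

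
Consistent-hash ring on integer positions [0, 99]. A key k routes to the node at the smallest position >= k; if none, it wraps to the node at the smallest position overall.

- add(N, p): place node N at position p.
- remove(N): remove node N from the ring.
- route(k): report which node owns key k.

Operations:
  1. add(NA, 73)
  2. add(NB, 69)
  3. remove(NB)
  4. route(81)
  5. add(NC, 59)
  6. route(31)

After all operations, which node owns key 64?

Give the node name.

Answer: NA

Derivation:
Op 1: add NA@73 -> ring=[73:NA]
Op 2: add NB@69 -> ring=[69:NB,73:NA]
Op 3: remove NB -> ring=[73:NA]
Op 4: route key 81: none >= 81, wrap to smallest pos 73 -> NA
Op 5: add NC@59 -> ring=[59:NC,73:NA]
Op 6: route key 31: smallest pos >= 31 is 59 -> NC
Final route key 64: smallest pos >= 64 is 73 -> NA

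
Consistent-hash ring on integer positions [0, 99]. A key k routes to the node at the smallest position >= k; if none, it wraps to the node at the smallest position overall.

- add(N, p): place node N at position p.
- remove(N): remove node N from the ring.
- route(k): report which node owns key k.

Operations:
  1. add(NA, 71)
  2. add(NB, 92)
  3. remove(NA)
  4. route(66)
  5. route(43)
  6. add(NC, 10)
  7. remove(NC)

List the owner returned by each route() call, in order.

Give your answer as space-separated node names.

Op 1: add NA@71 -> ring=[71:NA]
Op 2: add NB@92 -> ring=[71:NA,92:NB]
Op 3: remove NA -> ring=[92:NB]
Op 4: route key 66: smallest pos >= 66 is 92 -> NB
Op 5: route key 43: smallest pos >= 43 is 92 -> NB
Op 6: add NC@10 -> ring=[10:NC,92:NB]
Op 7: remove NC -> ring=[92:NB]

Answer: NB NB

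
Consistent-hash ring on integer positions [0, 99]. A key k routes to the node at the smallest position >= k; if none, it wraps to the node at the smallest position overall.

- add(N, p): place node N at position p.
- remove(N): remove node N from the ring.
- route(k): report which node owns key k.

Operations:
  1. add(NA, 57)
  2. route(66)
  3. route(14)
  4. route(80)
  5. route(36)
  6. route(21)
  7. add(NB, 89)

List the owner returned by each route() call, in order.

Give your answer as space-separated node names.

Op 1: add NA@57 -> ring=[57:NA]
Op 2: route key 66: none >= 66, wrap to smallest pos 57 -> NA
Op 3: route key 14: smallest pos >= 14 is 57 -> NA
Op 4: route key 80: none >= 80, wrap to smallest pos 57 -> NA
Op 5: route key 36: smallest pos >= 36 is 57 -> NA
Op 6: route key 21: smallest pos >= 21 is 57 -> NA
Op 7: add NB@89 -> ring=[57:NA,89:NB]

Answer: NA NA NA NA NA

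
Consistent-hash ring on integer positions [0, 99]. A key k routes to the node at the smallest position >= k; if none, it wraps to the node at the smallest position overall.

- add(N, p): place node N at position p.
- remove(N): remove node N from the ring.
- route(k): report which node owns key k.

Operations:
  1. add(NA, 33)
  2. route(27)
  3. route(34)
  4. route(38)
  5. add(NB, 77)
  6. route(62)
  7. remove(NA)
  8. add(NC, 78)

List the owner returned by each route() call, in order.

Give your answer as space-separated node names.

Answer: NA NA NA NB

Derivation:
Op 1: add NA@33 -> ring=[33:NA]
Op 2: route key 27: smallest pos >= 27 is 33 -> NA
Op 3: route key 34: none >= 34, wrap to smallest pos 33 -> NA
Op 4: route key 38: none >= 38, wrap to smallest pos 33 -> NA
Op 5: add NB@77 -> ring=[33:NA,77:NB]
Op 6: route key 62: smallest pos >= 62 is 77 -> NB
Op 7: remove NA -> ring=[77:NB]
Op 8: add NC@78 -> ring=[77:NB,78:NC]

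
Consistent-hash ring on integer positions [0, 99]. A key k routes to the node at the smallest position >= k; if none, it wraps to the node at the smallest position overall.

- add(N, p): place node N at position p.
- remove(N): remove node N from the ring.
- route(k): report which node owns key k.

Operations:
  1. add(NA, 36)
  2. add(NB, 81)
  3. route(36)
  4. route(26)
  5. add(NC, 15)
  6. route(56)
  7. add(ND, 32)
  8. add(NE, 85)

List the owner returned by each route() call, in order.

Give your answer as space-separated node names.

Answer: NA NA NB

Derivation:
Op 1: add NA@36 -> ring=[36:NA]
Op 2: add NB@81 -> ring=[36:NA,81:NB]
Op 3: route key 36: smallest pos >= 36 is 36 -> NA
Op 4: route key 26: smallest pos >= 26 is 36 -> NA
Op 5: add NC@15 -> ring=[15:NC,36:NA,81:NB]
Op 6: route key 56: smallest pos >= 56 is 81 -> NB
Op 7: add ND@32 -> ring=[15:NC,32:ND,36:NA,81:NB]
Op 8: add NE@85 -> ring=[15:NC,32:ND,36:NA,81:NB,85:NE]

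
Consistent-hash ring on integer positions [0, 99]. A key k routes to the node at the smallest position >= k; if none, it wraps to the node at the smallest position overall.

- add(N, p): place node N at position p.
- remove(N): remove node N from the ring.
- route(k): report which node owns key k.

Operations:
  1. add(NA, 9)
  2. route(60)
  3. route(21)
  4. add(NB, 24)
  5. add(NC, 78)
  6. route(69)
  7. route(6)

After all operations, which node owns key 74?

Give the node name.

Op 1: add NA@9 -> ring=[9:NA]
Op 2: route key 60: none >= 60, wrap to smallest pos 9 -> NA
Op 3: route key 21: none >= 21, wrap to smallest pos 9 -> NA
Op 4: add NB@24 -> ring=[9:NA,24:NB]
Op 5: add NC@78 -> ring=[9:NA,24:NB,78:NC]
Op 6: route key 69: smallest pos >= 69 is 78 -> NC
Op 7: route key 6: smallest pos >= 6 is 9 -> NA
Final route key 74: smallest pos >= 74 is 78 -> NC

Answer: NC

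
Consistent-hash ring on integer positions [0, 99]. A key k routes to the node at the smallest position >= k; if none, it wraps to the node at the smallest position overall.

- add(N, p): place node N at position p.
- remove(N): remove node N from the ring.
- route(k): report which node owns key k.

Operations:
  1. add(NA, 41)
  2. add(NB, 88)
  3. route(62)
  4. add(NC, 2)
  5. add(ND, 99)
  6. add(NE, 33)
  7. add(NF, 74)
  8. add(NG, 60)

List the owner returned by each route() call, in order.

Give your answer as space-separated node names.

Answer: NB

Derivation:
Op 1: add NA@41 -> ring=[41:NA]
Op 2: add NB@88 -> ring=[41:NA,88:NB]
Op 3: route key 62: smallest pos >= 62 is 88 -> NB
Op 4: add NC@2 -> ring=[2:NC,41:NA,88:NB]
Op 5: add ND@99 -> ring=[2:NC,41:NA,88:NB,99:ND]
Op 6: add NE@33 -> ring=[2:NC,33:NE,41:NA,88:NB,99:ND]
Op 7: add NF@74 -> ring=[2:NC,33:NE,41:NA,74:NF,88:NB,99:ND]
Op 8: add NG@60 -> ring=[2:NC,33:NE,41:NA,60:NG,74:NF,88:NB,99:ND]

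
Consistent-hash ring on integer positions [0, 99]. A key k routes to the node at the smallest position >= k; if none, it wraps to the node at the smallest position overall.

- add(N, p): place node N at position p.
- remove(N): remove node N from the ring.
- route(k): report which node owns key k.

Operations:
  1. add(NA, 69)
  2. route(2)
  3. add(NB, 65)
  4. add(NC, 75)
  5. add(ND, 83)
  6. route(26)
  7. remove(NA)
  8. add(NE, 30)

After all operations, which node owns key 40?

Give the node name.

Op 1: add NA@69 -> ring=[69:NA]
Op 2: route key 2: smallest pos >= 2 is 69 -> NA
Op 3: add NB@65 -> ring=[65:NB,69:NA]
Op 4: add NC@75 -> ring=[65:NB,69:NA,75:NC]
Op 5: add ND@83 -> ring=[65:NB,69:NA,75:NC,83:ND]
Op 6: route key 26: smallest pos >= 26 is 65 -> NB
Op 7: remove NA -> ring=[65:NB,75:NC,83:ND]
Op 8: add NE@30 -> ring=[30:NE,65:NB,75:NC,83:ND]
Final route key 40: smallest pos >= 40 is 65 -> NB

Answer: NB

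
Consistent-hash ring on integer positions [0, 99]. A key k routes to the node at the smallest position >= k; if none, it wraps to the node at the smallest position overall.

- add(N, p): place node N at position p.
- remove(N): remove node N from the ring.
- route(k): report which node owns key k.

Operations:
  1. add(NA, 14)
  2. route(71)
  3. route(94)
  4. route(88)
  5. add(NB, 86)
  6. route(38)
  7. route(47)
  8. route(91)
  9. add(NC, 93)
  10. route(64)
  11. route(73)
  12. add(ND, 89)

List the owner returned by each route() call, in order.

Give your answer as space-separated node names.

Answer: NA NA NA NB NB NA NB NB

Derivation:
Op 1: add NA@14 -> ring=[14:NA]
Op 2: route key 71: none >= 71, wrap to smallest pos 14 -> NA
Op 3: route key 94: none >= 94, wrap to smallest pos 14 -> NA
Op 4: route key 88: none >= 88, wrap to smallest pos 14 -> NA
Op 5: add NB@86 -> ring=[14:NA,86:NB]
Op 6: route key 38: smallest pos >= 38 is 86 -> NB
Op 7: route key 47: smallest pos >= 47 is 86 -> NB
Op 8: route key 91: none >= 91, wrap to smallest pos 14 -> NA
Op 9: add NC@93 -> ring=[14:NA,86:NB,93:NC]
Op 10: route key 64: smallest pos >= 64 is 86 -> NB
Op 11: route key 73: smallest pos >= 73 is 86 -> NB
Op 12: add ND@89 -> ring=[14:NA,86:NB,89:ND,93:NC]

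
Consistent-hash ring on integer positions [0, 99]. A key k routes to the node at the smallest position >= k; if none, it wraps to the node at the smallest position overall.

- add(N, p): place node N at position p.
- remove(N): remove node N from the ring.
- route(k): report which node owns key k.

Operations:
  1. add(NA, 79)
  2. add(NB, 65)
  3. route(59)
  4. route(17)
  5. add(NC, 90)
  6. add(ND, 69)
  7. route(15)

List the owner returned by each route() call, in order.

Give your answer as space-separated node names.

Answer: NB NB NB

Derivation:
Op 1: add NA@79 -> ring=[79:NA]
Op 2: add NB@65 -> ring=[65:NB,79:NA]
Op 3: route key 59: smallest pos >= 59 is 65 -> NB
Op 4: route key 17: smallest pos >= 17 is 65 -> NB
Op 5: add NC@90 -> ring=[65:NB,79:NA,90:NC]
Op 6: add ND@69 -> ring=[65:NB,69:ND,79:NA,90:NC]
Op 7: route key 15: smallest pos >= 15 is 65 -> NB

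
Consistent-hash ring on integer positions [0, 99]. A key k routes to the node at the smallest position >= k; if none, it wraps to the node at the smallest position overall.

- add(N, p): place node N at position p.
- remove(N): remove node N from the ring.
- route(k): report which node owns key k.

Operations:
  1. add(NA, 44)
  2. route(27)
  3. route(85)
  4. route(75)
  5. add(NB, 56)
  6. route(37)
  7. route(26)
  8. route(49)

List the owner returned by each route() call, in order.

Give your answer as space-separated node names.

Answer: NA NA NA NA NA NB

Derivation:
Op 1: add NA@44 -> ring=[44:NA]
Op 2: route key 27: smallest pos >= 27 is 44 -> NA
Op 3: route key 85: none >= 85, wrap to smallest pos 44 -> NA
Op 4: route key 75: none >= 75, wrap to smallest pos 44 -> NA
Op 5: add NB@56 -> ring=[44:NA,56:NB]
Op 6: route key 37: smallest pos >= 37 is 44 -> NA
Op 7: route key 26: smallest pos >= 26 is 44 -> NA
Op 8: route key 49: smallest pos >= 49 is 56 -> NB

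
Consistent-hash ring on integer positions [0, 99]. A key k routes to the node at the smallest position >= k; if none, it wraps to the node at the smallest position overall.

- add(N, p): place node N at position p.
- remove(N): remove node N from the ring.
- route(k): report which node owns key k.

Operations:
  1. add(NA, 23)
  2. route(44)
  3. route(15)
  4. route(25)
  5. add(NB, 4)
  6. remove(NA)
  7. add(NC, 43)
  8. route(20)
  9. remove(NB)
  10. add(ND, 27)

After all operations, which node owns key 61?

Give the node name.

Answer: ND

Derivation:
Op 1: add NA@23 -> ring=[23:NA]
Op 2: route key 44: none >= 44, wrap to smallest pos 23 -> NA
Op 3: route key 15: smallest pos >= 15 is 23 -> NA
Op 4: route key 25: none >= 25, wrap to smallest pos 23 -> NA
Op 5: add NB@4 -> ring=[4:NB,23:NA]
Op 6: remove NA -> ring=[4:NB]
Op 7: add NC@43 -> ring=[4:NB,43:NC]
Op 8: route key 20: smallest pos >= 20 is 43 -> NC
Op 9: remove NB -> ring=[43:NC]
Op 10: add ND@27 -> ring=[27:ND,43:NC]
Final route key 61: none >= 61, wrap to smallest pos 27 -> ND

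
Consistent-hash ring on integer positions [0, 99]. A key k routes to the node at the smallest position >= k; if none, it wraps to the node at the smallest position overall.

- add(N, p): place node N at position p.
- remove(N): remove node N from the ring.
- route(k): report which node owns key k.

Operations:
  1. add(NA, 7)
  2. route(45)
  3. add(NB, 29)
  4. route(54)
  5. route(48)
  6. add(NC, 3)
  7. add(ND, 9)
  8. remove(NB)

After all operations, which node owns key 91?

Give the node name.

Op 1: add NA@7 -> ring=[7:NA]
Op 2: route key 45: none >= 45, wrap to smallest pos 7 -> NA
Op 3: add NB@29 -> ring=[7:NA,29:NB]
Op 4: route key 54: none >= 54, wrap to smallest pos 7 -> NA
Op 5: route key 48: none >= 48, wrap to smallest pos 7 -> NA
Op 6: add NC@3 -> ring=[3:NC,7:NA,29:NB]
Op 7: add ND@9 -> ring=[3:NC,7:NA,9:ND,29:NB]
Op 8: remove NB -> ring=[3:NC,7:NA,9:ND]
Final route key 91: none >= 91, wrap to smallest pos 3 -> NC

Answer: NC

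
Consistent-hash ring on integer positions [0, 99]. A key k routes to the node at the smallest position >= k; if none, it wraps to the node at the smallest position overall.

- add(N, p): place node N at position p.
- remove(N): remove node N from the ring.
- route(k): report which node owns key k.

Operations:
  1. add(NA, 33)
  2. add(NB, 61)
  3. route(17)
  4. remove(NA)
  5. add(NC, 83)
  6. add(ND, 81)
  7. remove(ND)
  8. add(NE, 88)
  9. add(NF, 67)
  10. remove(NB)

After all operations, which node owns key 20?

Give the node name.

Answer: NF

Derivation:
Op 1: add NA@33 -> ring=[33:NA]
Op 2: add NB@61 -> ring=[33:NA,61:NB]
Op 3: route key 17: smallest pos >= 17 is 33 -> NA
Op 4: remove NA -> ring=[61:NB]
Op 5: add NC@83 -> ring=[61:NB,83:NC]
Op 6: add ND@81 -> ring=[61:NB,81:ND,83:NC]
Op 7: remove ND -> ring=[61:NB,83:NC]
Op 8: add NE@88 -> ring=[61:NB,83:NC,88:NE]
Op 9: add NF@67 -> ring=[61:NB,67:NF,83:NC,88:NE]
Op 10: remove NB -> ring=[67:NF,83:NC,88:NE]
Final route key 20: smallest pos >= 20 is 67 -> NF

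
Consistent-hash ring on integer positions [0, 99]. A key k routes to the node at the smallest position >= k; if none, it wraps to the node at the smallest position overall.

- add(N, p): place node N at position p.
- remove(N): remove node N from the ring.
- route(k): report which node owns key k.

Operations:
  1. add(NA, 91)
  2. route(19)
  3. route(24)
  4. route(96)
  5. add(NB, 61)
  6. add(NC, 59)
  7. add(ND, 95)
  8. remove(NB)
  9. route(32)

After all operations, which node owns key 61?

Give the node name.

Op 1: add NA@91 -> ring=[91:NA]
Op 2: route key 19: smallest pos >= 19 is 91 -> NA
Op 3: route key 24: smallest pos >= 24 is 91 -> NA
Op 4: route key 96: none >= 96, wrap to smallest pos 91 -> NA
Op 5: add NB@61 -> ring=[61:NB,91:NA]
Op 6: add NC@59 -> ring=[59:NC,61:NB,91:NA]
Op 7: add ND@95 -> ring=[59:NC,61:NB,91:NA,95:ND]
Op 8: remove NB -> ring=[59:NC,91:NA,95:ND]
Op 9: route key 32: smallest pos >= 32 is 59 -> NC
Final route key 61: smallest pos >= 61 is 91 -> NA

Answer: NA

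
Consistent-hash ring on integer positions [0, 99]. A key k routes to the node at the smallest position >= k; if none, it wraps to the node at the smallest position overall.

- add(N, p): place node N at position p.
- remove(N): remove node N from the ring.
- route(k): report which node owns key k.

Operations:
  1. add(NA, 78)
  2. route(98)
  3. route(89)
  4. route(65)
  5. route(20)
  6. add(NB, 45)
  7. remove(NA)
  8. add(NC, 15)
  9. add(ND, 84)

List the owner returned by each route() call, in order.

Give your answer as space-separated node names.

Answer: NA NA NA NA

Derivation:
Op 1: add NA@78 -> ring=[78:NA]
Op 2: route key 98: none >= 98, wrap to smallest pos 78 -> NA
Op 3: route key 89: none >= 89, wrap to smallest pos 78 -> NA
Op 4: route key 65: smallest pos >= 65 is 78 -> NA
Op 5: route key 20: smallest pos >= 20 is 78 -> NA
Op 6: add NB@45 -> ring=[45:NB,78:NA]
Op 7: remove NA -> ring=[45:NB]
Op 8: add NC@15 -> ring=[15:NC,45:NB]
Op 9: add ND@84 -> ring=[15:NC,45:NB,84:ND]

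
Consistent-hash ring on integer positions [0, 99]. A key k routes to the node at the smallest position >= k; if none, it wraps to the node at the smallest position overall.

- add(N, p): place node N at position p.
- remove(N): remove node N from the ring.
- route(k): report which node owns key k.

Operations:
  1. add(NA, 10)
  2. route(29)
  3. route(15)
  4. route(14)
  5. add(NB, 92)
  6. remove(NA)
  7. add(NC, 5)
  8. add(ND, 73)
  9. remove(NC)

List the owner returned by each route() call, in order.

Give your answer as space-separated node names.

Op 1: add NA@10 -> ring=[10:NA]
Op 2: route key 29: none >= 29, wrap to smallest pos 10 -> NA
Op 3: route key 15: none >= 15, wrap to smallest pos 10 -> NA
Op 4: route key 14: none >= 14, wrap to smallest pos 10 -> NA
Op 5: add NB@92 -> ring=[10:NA,92:NB]
Op 6: remove NA -> ring=[92:NB]
Op 7: add NC@5 -> ring=[5:NC,92:NB]
Op 8: add ND@73 -> ring=[5:NC,73:ND,92:NB]
Op 9: remove NC -> ring=[73:ND,92:NB]

Answer: NA NA NA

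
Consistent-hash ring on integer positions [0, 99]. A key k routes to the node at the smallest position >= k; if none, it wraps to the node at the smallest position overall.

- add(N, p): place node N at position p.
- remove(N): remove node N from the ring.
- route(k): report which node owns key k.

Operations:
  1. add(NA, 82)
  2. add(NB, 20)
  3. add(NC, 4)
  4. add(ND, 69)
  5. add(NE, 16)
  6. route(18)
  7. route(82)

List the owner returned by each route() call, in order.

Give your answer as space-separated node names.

Op 1: add NA@82 -> ring=[82:NA]
Op 2: add NB@20 -> ring=[20:NB,82:NA]
Op 3: add NC@4 -> ring=[4:NC,20:NB,82:NA]
Op 4: add ND@69 -> ring=[4:NC,20:NB,69:ND,82:NA]
Op 5: add NE@16 -> ring=[4:NC,16:NE,20:NB,69:ND,82:NA]
Op 6: route key 18: smallest pos >= 18 is 20 -> NB
Op 7: route key 82: smallest pos >= 82 is 82 -> NA

Answer: NB NA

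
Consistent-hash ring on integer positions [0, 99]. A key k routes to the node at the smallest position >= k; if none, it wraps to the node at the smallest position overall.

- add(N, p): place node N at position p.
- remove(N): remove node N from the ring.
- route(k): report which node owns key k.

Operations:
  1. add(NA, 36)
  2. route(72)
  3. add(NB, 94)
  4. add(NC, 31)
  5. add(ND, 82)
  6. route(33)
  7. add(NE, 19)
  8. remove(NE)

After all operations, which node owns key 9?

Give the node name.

Op 1: add NA@36 -> ring=[36:NA]
Op 2: route key 72: none >= 72, wrap to smallest pos 36 -> NA
Op 3: add NB@94 -> ring=[36:NA,94:NB]
Op 4: add NC@31 -> ring=[31:NC,36:NA,94:NB]
Op 5: add ND@82 -> ring=[31:NC,36:NA,82:ND,94:NB]
Op 6: route key 33: smallest pos >= 33 is 36 -> NA
Op 7: add NE@19 -> ring=[19:NE,31:NC,36:NA,82:ND,94:NB]
Op 8: remove NE -> ring=[31:NC,36:NA,82:ND,94:NB]
Final route key 9: smallest pos >= 9 is 31 -> NC

Answer: NC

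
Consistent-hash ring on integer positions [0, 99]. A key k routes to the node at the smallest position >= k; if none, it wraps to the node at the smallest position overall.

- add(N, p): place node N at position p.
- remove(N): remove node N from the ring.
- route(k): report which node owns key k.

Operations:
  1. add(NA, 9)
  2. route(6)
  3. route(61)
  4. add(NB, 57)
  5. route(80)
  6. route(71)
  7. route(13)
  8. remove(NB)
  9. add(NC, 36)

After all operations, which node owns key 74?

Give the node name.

Op 1: add NA@9 -> ring=[9:NA]
Op 2: route key 6: smallest pos >= 6 is 9 -> NA
Op 3: route key 61: none >= 61, wrap to smallest pos 9 -> NA
Op 4: add NB@57 -> ring=[9:NA,57:NB]
Op 5: route key 80: none >= 80, wrap to smallest pos 9 -> NA
Op 6: route key 71: none >= 71, wrap to smallest pos 9 -> NA
Op 7: route key 13: smallest pos >= 13 is 57 -> NB
Op 8: remove NB -> ring=[9:NA]
Op 9: add NC@36 -> ring=[9:NA,36:NC]
Final route key 74: none >= 74, wrap to smallest pos 9 -> NA

Answer: NA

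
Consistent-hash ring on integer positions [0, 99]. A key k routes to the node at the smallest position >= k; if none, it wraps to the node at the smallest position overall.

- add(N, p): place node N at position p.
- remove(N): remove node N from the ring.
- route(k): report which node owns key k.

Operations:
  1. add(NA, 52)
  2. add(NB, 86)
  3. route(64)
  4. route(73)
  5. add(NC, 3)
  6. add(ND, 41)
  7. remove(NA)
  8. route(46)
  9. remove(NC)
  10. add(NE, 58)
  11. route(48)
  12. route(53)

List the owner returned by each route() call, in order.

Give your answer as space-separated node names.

Answer: NB NB NB NE NE

Derivation:
Op 1: add NA@52 -> ring=[52:NA]
Op 2: add NB@86 -> ring=[52:NA,86:NB]
Op 3: route key 64: smallest pos >= 64 is 86 -> NB
Op 4: route key 73: smallest pos >= 73 is 86 -> NB
Op 5: add NC@3 -> ring=[3:NC,52:NA,86:NB]
Op 6: add ND@41 -> ring=[3:NC,41:ND,52:NA,86:NB]
Op 7: remove NA -> ring=[3:NC,41:ND,86:NB]
Op 8: route key 46: smallest pos >= 46 is 86 -> NB
Op 9: remove NC -> ring=[41:ND,86:NB]
Op 10: add NE@58 -> ring=[41:ND,58:NE,86:NB]
Op 11: route key 48: smallest pos >= 48 is 58 -> NE
Op 12: route key 53: smallest pos >= 53 is 58 -> NE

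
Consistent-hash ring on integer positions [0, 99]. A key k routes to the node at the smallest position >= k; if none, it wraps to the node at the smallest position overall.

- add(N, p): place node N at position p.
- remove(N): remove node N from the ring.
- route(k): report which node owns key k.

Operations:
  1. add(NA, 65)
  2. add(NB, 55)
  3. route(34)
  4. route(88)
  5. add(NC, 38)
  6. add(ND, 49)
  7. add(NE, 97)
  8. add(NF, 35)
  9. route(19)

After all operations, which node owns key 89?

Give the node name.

Op 1: add NA@65 -> ring=[65:NA]
Op 2: add NB@55 -> ring=[55:NB,65:NA]
Op 3: route key 34: smallest pos >= 34 is 55 -> NB
Op 4: route key 88: none >= 88, wrap to smallest pos 55 -> NB
Op 5: add NC@38 -> ring=[38:NC,55:NB,65:NA]
Op 6: add ND@49 -> ring=[38:NC,49:ND,55:NB,65:NA]
Op 7: add NE@97 -> ring=[38:NC,49:ND,55:NB,65:NA,97:NE]
Op 8: add NF@35 -> ring=[35:NF,38:NC,49:ND,55:NB,65:NA,97:NE]
Op 9: route key 19: smallest pos >= 19 is 35 -> NF
Final route key 89: smallest pos >= 89 is 97 -> NE

Answer: NE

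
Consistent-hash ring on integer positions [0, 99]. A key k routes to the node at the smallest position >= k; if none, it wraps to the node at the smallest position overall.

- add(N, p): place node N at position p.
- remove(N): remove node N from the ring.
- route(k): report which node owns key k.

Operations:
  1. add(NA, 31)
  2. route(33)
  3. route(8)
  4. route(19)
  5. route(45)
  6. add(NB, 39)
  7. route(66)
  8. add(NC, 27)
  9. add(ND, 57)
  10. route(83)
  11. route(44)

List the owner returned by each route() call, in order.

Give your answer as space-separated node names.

Answer: NA NA NA NA NA NC ND

Derivation:
Op 1: add NA@31 -> ring=[31:NA]
Op 2: route key 33: none >= 33, wrap to smallest pos 31 -> NA
Op 3: route key 8: smallest pos >= 8 is 31 -> NA
Op 4: route key 19: smallest pos >= 19 is 31 -> NA
Op 5: route key 45: none >= 45, wrap to smallest pos 31 -> NA
Op 6: add NB@39 -> ring=[31:NA,39:NB]
Op 7: route key 66: none >= 66, wrap to smallest pos 31 -> NA
Op 8: add NC@27 -> ring=[27:NC,31:NA,39:NB]
Op 9: add ND@57 -> ring=[27:NC,31:NA,39:NB,57:ND]
Op 10: route key 83: none >= 83, wrap to smallest pos 27 -> NC
Op 11: route key 44: smallest pos >= 44 is 57 -> ND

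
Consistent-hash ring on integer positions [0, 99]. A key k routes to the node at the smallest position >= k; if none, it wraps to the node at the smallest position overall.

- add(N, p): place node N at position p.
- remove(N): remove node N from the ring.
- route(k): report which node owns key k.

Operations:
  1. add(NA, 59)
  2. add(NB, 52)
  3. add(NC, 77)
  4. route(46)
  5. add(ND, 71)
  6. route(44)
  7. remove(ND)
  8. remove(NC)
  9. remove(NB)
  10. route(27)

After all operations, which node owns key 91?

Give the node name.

Answer: NA

Derivation:
Op 1: add NA@59 -> ring=[59:NA]
Op 2: add NB@52 -> ring=[52:NB,59:NA]
Op 3: add NC@77 -> ring=[52:NB,59:NA,77:NC]
Op 4: route key 46: smallest pos >= 46 is 52 -> NB
Op 5: add ND@71 -> ring=[52:NB,59:NA,71:ND,77:NC]
Op 6: route key 44: smallest pos >= 44 is 52 -> NB
Op 7: remove ND -> ring=[52:NB,59:NA,77:NC]
Op 8: remove NC -> ring=[52:NB,59:NA]
Op 9: remove NB -> ring=[59:NA]
Op 10: route key 27: smallest pos >= 27 is 59 -> NA
Final route key 91: none >= 91, wrap to smallest pos 59 -> NA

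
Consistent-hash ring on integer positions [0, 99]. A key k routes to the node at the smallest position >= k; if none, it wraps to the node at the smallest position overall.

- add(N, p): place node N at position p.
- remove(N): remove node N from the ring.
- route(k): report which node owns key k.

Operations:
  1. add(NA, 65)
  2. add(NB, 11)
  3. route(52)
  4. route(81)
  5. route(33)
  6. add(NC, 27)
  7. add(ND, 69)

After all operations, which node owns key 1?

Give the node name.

Answer: NB

Derivation:
Op 1: add NA@65 -> ring=[65:NA]
Op 2: add NB@11 -> ring=[11:NB,65:NA]
Op 3: route key 52: smallest pos >= 52 is 65 -> NA
Op 4: route key 81: none >= 81, wrap to smallest pos 11 -> NB
Op 5: route key 33: smallest pos >= 33 is 65 -> NA
Op 6: add NC@27 -> ring=[11:NB,27:NC,65:NA]
Op 7: add ND@69 -> ring=[11:NB,27:NC,65:NA,69:ND]
Final route key 1: smallest pos >= 1 is 11 -> NB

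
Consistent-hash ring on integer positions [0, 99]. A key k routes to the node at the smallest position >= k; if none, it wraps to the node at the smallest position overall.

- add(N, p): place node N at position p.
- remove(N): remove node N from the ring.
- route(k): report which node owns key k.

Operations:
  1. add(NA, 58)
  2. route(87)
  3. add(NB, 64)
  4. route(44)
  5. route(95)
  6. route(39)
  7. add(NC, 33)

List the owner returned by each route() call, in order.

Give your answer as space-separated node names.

Op 1: add NA@58 -> ring=[58:NA]
Op 2: route key 87: none >= 87, wrap to smallest pos 58 -> NA
Op 3: add NB@64 -> ring=[58:NA,64:NB]
Op 4: route key 44: smallest pos >= 44 is 58 -> NA
Op 5: route key 95: none >= 95, wrap to smallest pos 58 -> NA
Op 6: route key 39: smallest pos >= 39 is 58 -> NA
Op 7: add NC@33 -> ring=[33:NC,58:NA,64:NB]

Answer: NA NA NA NA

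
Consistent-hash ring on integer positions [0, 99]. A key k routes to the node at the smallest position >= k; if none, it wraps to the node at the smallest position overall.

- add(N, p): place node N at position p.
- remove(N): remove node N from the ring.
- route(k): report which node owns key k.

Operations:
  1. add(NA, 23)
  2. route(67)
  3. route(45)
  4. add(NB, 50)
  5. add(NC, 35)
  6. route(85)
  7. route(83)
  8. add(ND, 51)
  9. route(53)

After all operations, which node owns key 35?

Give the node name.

Answer: NC

Derivation:
Op 1: add NA@23 -> ring=[23:NA]
Op 2: route key 67: none >= 67, wrap to smallest pos 23 -> NA
Op 3: route key 45: none >= 45, wrap to smallest pos 23 -> NA
Op 4: add NB@50 -> ring=[23:NA,50:NB]
Op 5: add NC@35 -> ring=[23:NA,35:NC,50:NB]
Op 6: route key 85: none >= 85, wrap to smallest pos 23 -> NA
Op 7: route key 83: none >= 83, wrap to smallest pos 23 -> NA
Op 8: add ND@51 -> ring=[23:NA,35:NC,50:NB,51:ND]
Op 9: route key 53: none >= 53, wrap to smallest pos 23 -> NA
Final route key 35: smallest pos >= 35 is 35 -> NC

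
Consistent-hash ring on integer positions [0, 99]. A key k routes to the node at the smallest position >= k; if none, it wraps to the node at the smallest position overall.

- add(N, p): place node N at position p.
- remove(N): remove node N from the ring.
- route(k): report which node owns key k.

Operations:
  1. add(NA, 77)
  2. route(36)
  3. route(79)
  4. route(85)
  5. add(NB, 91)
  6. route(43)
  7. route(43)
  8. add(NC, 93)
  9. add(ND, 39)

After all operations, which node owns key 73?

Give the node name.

Op 1: add NA@77 -> ring=[77:NA]
Op 2: route key 36: smallest pos >= 36 is 77 -> NA
Op 3: route key 79: none >= 79, wrap to smallest pos 77 -> NA
Op 4: route key 85: none >= 85, wrap to smallest pos 77 -> NA
Op 5: add NB@91 -> ring=[77:NA,91:NB]
Op 6: route key 43: smallest pos >= 43 is 77 -> NA
Op 7: route key 43: smallest pos >= 43 is 77 -> NA
Op 8: add NC@93 -> ring=[77:NA,91:NB,93:NC]
Op 9: add ND@39 -> ring=[39:ND,77:NA,91:NB,93:NC]
Final route key 73: smallest pos >= 73 is 77 -> NA

Answer: NA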